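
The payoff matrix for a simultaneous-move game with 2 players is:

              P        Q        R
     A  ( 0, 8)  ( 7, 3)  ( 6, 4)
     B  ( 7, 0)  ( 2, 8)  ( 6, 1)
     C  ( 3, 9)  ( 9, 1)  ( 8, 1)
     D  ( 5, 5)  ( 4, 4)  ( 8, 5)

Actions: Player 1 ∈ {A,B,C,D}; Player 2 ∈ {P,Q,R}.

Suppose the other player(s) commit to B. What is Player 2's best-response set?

P2 best: {Q}

u_2(P vs B) = 0
u_2(Q vs B) = 8
u_2(R vs B) = 1
max payoff 8 at {Q}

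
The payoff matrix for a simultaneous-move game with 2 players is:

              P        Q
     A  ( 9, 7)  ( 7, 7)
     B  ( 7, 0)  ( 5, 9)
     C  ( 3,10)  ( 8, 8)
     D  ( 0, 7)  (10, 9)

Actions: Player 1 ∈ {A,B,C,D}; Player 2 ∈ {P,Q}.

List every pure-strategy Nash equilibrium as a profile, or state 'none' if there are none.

(A,P): NE
(A,Q): not NE [P1→D gives 10>7]
(B,P): not NE [P1→A gives 9>7; P2→Q gives 9>0]
(B,Q): not NE [P1→D gives 10>5]
(C,P): not NE [P1→A gives 9>3]
(C,Q): not NE [P1→D gives 10>8; P2→P gives 10>8]
(D,P): not NE [P1→A gives 9>0; P2→Q gives 9>7]
(D,Q): NE

Nash profiles: (A,P), (D,Q)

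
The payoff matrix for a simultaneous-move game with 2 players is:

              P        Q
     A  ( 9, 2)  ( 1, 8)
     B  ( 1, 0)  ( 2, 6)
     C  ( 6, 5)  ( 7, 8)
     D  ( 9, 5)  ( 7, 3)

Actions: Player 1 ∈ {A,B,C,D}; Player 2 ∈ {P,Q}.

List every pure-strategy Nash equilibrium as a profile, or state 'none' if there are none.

(A,P): not NE [P2→Q gives 8>2]
(A,Q): not NE [P1→D gives 7>1]
(B,P): not NE [P1→D gives 9>1; P2→Q gives 6>0]
(B,Q): not NE [P1→D gives 7>2]
(C,P): not NE [P1→D gives 9>6; P2→Q gives 8>5]
(C,Q): NE
(D,P): NE
(D,Q): not NE [P2→P gives 5>3]

PSNE = {(C,Q), (D,P)}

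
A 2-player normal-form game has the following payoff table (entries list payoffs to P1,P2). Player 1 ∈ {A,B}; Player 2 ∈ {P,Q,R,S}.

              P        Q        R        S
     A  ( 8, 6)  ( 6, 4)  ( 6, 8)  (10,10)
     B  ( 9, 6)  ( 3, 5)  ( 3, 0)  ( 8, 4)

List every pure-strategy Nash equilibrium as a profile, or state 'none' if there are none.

Nash profiles: (A,S), (B,P)

(A,P): not NE [P1→B gives 9>8; P2→S gives 10>6]
(A,Q): not NE [P2→S gives 10>4]
(A,R): not NE [P2→S gives 10>8]
(A,S): NE
(B,P): NE
(B,Q): not NE [P1→A gives 6>3; P2→P gives 6>5]
(B,R): not NE [P1→A gives 6>3; P2→P gives 6>0]
(B,S): not NE [P1→A gives 10>8; P2→P gives 6>4]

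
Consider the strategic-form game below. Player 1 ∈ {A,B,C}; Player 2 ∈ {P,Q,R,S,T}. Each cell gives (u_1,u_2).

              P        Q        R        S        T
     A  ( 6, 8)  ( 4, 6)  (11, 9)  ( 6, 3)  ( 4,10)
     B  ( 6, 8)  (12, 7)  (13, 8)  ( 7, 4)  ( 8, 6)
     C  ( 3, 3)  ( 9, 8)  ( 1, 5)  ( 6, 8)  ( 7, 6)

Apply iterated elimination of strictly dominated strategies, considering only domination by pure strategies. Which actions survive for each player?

P1 drop C (B beats it: P:6>3 Q:12>9 R:13>1 S:7>6 T:8>7)
P2 drop Q (P beats it: A:8>6 B:8>7)
P2 drop S (P beats it: A:8>3 B:8>4)
P1→{A,B} P2→{P,R,T}

IESDS → P1:{A,B} P2:{P,R,T}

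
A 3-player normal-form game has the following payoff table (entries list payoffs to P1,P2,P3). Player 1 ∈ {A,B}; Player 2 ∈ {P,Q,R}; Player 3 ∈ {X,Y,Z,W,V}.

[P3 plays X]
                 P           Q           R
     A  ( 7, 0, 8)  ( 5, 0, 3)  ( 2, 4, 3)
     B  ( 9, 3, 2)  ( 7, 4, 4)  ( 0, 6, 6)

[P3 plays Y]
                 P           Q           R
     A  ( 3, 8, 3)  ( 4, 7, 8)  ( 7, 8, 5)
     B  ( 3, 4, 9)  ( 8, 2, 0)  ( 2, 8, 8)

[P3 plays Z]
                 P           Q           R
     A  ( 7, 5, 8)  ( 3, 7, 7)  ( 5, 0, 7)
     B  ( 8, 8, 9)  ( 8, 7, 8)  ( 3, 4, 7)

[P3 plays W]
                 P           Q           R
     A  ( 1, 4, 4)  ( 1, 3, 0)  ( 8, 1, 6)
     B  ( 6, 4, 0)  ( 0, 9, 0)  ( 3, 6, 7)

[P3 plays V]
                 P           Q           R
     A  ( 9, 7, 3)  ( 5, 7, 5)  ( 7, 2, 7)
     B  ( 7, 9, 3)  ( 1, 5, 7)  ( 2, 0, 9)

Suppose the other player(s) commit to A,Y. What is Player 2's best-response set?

u_2(P vs A,Y) = 8
u_2(Q vs A,Y) = 7
u_2(R vs A,Y) = 8
max payoff 8 at {P,R}

argmax u_2 = {P,R}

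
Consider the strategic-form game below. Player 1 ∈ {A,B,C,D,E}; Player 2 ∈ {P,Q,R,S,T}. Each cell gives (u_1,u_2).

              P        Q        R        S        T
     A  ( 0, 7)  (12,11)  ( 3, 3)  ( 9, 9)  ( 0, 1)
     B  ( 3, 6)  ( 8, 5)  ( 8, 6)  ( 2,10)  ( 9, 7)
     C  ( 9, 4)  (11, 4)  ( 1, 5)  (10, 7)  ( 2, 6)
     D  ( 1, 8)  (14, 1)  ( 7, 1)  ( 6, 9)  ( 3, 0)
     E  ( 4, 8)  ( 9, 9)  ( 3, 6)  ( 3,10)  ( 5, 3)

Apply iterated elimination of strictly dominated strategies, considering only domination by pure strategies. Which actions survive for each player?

P2 drop P (S beats it: A:9>7 B:10>6 C:7>4 D:9>8 E:10>8)
P2 drop R (S beats it: A:9>3 B:10>6 C:7>5 D:9>1 E:10>6)
P2 drop T (S beats it: A:9>1 B:10>7 C:7>6 D:9>0 E:10>3)
P1 drop B (A beats it: Q:12>8 S:9>2)
P1 drop E (A beats it: Q:12>9 S:9>3)
P1→{A,C,D} P2→{Q,S}

Survivors P1:{A,C,D} P2:{Q,S}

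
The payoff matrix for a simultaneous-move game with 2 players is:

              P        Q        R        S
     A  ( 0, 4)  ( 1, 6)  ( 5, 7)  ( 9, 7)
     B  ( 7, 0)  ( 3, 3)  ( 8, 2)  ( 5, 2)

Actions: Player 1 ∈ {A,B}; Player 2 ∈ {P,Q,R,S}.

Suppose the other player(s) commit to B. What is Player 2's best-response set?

argmax u_2 = {Q}

u_2(P vs B) = 0
u_2(Q vs B) = 3
u_2(R vs B) = 2
u_2(S vs B) = 2
max payoff 3 at {Q}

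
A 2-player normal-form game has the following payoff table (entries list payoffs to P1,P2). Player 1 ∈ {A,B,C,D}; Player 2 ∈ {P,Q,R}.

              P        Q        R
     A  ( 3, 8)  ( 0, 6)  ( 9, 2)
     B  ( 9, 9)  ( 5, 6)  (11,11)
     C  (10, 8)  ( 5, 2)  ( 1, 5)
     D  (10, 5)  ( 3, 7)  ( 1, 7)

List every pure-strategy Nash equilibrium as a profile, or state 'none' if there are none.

Nash profiles: (B,R), (C,P)

(A,P): not NE [P1→D gives 10>3]
(A,Q): not NE [P1→C gives 5>0; P2→P gives 8>6]
(A,R): not NE [P1→B gives 11>9; P2→P gives 8>2]
(B,P): not NE [P1→D gives 10>9; P2→R gives 11>9]
(B,Q): not NE [P2→R gives 11>6]
(B,R): NE
(C,P): NE
(C,Q): not NE [P2→P gives 8>2]
(C,R): not NE [P1→B gives 11>1; P2→P gives 8>5]
(D,P): not NE [P2→R gives 7>5]
(D,Q): not NE [P1→C gives 5>3]
(D,R): not NE [P1→B gives 11>1]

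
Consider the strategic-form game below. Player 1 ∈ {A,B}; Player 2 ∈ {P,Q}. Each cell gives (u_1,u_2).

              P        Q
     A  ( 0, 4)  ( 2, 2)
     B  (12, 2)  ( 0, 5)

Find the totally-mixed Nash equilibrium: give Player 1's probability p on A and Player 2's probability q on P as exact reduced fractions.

P1 indiff ⇒ q·0+(1-q)·2 = q·12+(1-q)·0 ⇒ q(-12) = (1-q)(-2) ⇒ q = 1/7
P2 indiff ⇒ p·4+(1-p)·2 = p·2+(1-p)·5 ⇒ p(2) = (1-p)(3) ⇒ p = 3/5

P1 mixes 3/5 on A; P2 mixes 1/7 on P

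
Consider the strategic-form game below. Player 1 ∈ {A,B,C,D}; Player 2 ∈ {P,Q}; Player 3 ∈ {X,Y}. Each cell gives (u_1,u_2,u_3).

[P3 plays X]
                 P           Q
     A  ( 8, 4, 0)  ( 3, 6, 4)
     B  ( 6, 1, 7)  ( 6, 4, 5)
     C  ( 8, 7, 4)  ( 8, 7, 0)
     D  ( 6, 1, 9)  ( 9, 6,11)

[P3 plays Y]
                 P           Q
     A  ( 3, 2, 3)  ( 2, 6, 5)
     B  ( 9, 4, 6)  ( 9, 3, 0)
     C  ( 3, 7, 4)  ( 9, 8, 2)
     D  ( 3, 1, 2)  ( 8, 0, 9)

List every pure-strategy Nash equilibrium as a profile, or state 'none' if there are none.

(A,P,X): not NE [P2→Q gives 6>4; P3→Y gives 3>0]
(A,P,Y): not NE [P1→B gives 9>3; P2→Q gives 6>2]
(A,Q,X): not NE [P1→D gives 9>3; P3→Y gives 5>4]
(A,Q,Y): not NE [P1→C gives 9>2]
(B,P,X): not NE [P1→C gives 8>6; P2→Q gives 4>1]
(B,P,Y): not NE [P3→X gives 7>6]
(B,Q,X): not NE [P1→D gives 9>6]
(B,Q,Y): not NE [P2→P gives 4>3; P3→X gives 5>0]
(C,P,X): NE
(C,P,Y): not NE [P1→B gives 9>3; P2→Q gives 8>7]
(C,Q,X): not NE [P1→D gives 9>8; P3→Y gives 2>0]
(C,Q,Y): NE
(D,P,X): not NE [P1→C gives 8>6; P2→Q gives 6>1]
(D,P,Y): not NE [P1→B gives 9>3; P3→X gives 9>2]
(D,Q,X): NE
(D,Q,Y): not NE [P1→C gives 9>8; P2→P gives 1>0; P3→X gives 11>9]

Nash profiles: (C,P,X), (C,Q,Y), (D,Q,X)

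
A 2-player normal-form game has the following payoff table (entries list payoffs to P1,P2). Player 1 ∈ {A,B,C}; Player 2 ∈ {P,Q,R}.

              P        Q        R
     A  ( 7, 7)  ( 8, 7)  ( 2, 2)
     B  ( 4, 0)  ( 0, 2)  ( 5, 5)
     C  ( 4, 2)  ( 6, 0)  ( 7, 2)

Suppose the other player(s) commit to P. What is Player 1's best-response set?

u_1(A vs P) = 7
u_1(B vs P) = 4
u_1(C vs P) = 4
max payoff 7 at {A}

P1 best: {A}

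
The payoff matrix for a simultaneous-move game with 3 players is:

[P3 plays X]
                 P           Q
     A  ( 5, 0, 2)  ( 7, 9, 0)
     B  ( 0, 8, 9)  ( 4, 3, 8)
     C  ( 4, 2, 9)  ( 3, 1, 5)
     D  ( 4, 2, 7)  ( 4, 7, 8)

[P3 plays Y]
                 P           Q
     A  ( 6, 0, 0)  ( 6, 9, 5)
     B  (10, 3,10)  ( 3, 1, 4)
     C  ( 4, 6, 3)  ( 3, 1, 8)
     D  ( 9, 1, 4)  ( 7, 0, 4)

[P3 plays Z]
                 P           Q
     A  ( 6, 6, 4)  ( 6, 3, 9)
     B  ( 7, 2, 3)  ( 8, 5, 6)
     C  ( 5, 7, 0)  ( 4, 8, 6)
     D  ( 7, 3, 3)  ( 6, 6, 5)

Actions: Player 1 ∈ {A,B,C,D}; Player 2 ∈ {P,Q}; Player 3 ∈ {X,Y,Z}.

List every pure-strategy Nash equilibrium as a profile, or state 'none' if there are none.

(A,P,X): not NE [P2→Q gives 9>0; P3→Z gives 4>2]
(A,P,Y): not NE [P1→B gives 10>6; P2→Q gives 9>0; P3→Z gives 4>0]
(A,P,Z): not NE [P1→D gives 7>6]
(A,Q,X): not NE [P3→Z gives 9>0]
(A,Q,Y): not NE [P1→D gives 7>6; P3→Z gives 9>5]
(A,Q,Z): not NE [P1→B gives 8>6; P2→P gives 6>3]
(B,P,X): not NE [P1→A gives 5>0; P3→Y gives 10>9]
(B,P,Y): NE
(B,P,Z): not NE [P2→Q gives 5>2; P3→Y gives 10>3]
(B,Q,X): not NE [P1→A gives 7>4; P2→P gives 8>3]
(B,Q,Y): not NE [P1→D gives 7>3; P2→P gives 3>1; P3→X gives 8>4]
(B,Q,Z): not NE [P3→X gives 8>6]
(C,P,X): not NE [P1→A gives 5>4]
(C,P,Y): not NE [P1→B gives 10>4; P3→X gives 9>3]
(C,P,Z): not NE [P1→D gives 7>5; P2→Q gives 8>7; P3→X gives 9>0]
(C,Q,X): not NE [P1→A gives 7>3; P2→P gives 2>1; P3→Y gives 8>5]
(C,Q,Y): not NE [P1→D gives 7>3; P2→P gives 6>1]
(C,Q,Z): not NE [P1→B gives 8>4; P3→Y gives 8>6]
(D,P,X): not NE [P1→A gives 5>4; P2→Q gives 7>2]
(D,P,Y): not NE [P1→B gives 10>9; P3→X gives 7>4]
(D,P,Z): not NE [P2→Q gives 6>3; P3→X gives 7>3]
(D,Q,X): not NE [P1→A gives 7>4]
(D,Q,Y): not NE [P2→P gives 1>0; P3→X gives 8>4]
(D,Q,Z): not NE [P1→B gives 8>6; P3→X gives 8>5]

Nash profiles: (B,P,Y)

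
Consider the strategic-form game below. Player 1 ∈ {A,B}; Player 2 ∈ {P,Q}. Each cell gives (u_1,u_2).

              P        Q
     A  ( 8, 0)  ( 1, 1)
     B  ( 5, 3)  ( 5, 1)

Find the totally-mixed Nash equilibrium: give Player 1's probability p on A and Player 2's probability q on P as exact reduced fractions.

P1 indiff ⇒ q·8+(1-q)·1 = q·5+(1-q)·5 ⇒ q(3) = (1-q)(4) ⇒ q = 4/7
P2 indiff ⇒ p·0+(1-p)·3 = p·1+(1-p)·1 ⇒ p(-1) = (1-p)(-2) ⇒ p = 2/3

P1 mixes 2/3 on A; P2 mixes 4/7 on P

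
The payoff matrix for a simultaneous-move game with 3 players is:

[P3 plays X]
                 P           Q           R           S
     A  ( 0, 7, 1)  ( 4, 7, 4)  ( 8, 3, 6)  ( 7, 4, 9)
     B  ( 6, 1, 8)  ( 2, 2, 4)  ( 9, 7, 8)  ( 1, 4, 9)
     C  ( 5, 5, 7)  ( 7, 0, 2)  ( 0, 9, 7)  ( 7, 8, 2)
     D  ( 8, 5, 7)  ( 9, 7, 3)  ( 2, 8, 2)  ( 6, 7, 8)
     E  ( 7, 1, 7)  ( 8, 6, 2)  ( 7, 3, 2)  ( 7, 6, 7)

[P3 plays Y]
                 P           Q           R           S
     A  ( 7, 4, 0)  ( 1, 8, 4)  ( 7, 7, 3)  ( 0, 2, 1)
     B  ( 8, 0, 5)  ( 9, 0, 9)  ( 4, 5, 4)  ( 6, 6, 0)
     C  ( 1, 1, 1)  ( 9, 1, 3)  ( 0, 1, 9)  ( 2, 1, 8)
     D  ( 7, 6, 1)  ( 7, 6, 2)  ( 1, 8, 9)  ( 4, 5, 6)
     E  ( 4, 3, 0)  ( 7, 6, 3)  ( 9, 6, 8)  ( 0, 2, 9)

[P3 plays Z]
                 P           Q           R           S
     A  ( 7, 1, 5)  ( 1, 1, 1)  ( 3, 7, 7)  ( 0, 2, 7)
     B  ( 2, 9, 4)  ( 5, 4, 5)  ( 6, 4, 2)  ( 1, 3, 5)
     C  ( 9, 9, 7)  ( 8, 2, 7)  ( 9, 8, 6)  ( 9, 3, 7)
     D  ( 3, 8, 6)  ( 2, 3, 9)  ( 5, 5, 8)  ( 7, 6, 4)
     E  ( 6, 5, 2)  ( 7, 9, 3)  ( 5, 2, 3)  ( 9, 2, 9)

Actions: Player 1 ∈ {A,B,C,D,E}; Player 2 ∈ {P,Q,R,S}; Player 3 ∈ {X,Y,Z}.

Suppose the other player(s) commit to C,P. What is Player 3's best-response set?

P3 best: {X,Z}

u_3(X vs C,P) = 7
u_3(Y vs C,P) = 1
u_3(Z vs C,P) = 7
max payoff 7 at {X,Z}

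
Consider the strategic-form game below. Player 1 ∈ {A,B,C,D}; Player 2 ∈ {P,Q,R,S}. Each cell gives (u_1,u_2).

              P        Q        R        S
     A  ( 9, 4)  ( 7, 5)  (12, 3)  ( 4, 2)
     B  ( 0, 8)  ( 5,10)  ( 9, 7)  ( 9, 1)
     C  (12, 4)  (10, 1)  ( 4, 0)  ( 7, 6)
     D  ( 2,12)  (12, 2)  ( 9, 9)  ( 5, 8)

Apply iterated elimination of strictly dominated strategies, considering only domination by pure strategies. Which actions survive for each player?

IESDS → P1:{B,C,D} P2:{P,Q,S}

P2 drop R (P beats it: A:4>3 B:8>7 C:4>0 D:12>9)
P1 drop A (C beats it: P:12>9 Q:10>7 S:7>4)
P1→{B,C,D} P2→{P,Q,S}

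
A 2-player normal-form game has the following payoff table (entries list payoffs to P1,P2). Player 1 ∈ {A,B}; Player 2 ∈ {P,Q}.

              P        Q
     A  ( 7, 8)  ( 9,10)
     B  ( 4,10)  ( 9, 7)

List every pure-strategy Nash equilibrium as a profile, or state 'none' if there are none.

PSNE = {(A,Q)}

(A,P): not NE [P2→Q gives 10>8]
(A,Q): NE
(B,P): not NE [P1→A gives 7>4]
(B,Q): not NE [P2→P gives 10>7]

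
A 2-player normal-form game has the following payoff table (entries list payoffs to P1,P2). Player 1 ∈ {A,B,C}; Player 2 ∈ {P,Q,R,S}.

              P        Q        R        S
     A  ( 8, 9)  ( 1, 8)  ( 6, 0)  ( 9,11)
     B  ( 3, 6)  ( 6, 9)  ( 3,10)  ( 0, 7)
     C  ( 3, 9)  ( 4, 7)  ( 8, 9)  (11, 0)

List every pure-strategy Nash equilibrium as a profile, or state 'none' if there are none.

(A,P): not NE [P2→S gives 11>9]
(A,Q): not NE [P1→B gives 6>1; P2→S gives 11>8]
(A,R): not NE [P1→C gives 8>6; P2→S gives 11>0]
(A,S): not NE [P1→C gives 11>9]
(B,P): not NE [P1→A gives 8>3; P2→R gives 10>6]
(B,Q): not NE [P2→R gives 10>9]
(B,R): not NE [P1→C gives 8>3]
(B,S): not NE [P1→C gives 11>0; P2→R gives 10>7]
(C,P): not NE [P1→A gives 8>3]
(C,Q): not NE [P1→B gives 6>4; P2→R gives 9>7]
(C,R): NE
(C,S): not NE [P2→R gives 9>0]

PSNE = {(C,R)}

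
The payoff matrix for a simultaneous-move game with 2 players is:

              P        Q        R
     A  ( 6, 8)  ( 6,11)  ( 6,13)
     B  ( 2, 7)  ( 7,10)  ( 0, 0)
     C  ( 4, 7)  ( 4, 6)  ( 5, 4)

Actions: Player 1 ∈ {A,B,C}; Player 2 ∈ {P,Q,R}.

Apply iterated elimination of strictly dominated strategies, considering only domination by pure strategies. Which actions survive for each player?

IESDS → P1:{A,B} P2:{Q,R}

P1 drop C (A beats it: P:6>4 Q:6>4 R:6>5)
P2 drop P (Q beats it: A:11>8 B:10>7)
P1→{A,B} P2→{Q,R}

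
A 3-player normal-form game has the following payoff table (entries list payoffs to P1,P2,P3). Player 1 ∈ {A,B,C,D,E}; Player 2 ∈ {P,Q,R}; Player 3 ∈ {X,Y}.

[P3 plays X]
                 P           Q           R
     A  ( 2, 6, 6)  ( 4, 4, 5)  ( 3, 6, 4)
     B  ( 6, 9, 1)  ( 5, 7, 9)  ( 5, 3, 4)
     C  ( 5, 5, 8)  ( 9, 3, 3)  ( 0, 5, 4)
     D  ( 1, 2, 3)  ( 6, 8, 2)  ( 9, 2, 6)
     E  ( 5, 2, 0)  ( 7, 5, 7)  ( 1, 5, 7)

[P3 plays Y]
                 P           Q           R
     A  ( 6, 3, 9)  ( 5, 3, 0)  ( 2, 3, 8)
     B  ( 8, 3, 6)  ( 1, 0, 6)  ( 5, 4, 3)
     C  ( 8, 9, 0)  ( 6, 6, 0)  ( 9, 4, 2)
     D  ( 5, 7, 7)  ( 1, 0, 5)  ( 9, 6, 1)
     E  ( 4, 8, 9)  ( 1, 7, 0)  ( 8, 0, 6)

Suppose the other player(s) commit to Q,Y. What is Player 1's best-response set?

BR_1 = {C}

u_1(A vs Q,Y) = 5
u_1(B vs Q,Y) = 1
u_1(C vs Q,Y) = 6
u_1(D vs Q,Y) = 1
u_1(E vs Q,Y) = 1
max payoff 6 at {C}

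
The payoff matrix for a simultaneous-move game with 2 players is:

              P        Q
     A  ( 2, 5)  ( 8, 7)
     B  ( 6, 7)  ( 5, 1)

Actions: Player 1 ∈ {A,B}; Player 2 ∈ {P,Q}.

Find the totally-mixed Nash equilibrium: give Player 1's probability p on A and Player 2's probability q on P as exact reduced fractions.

P1 mixes 3/4 on A; P2 mixes 3/7 on P

P1 indiff ⇒ q·2+(1-q)·8 = q·6+(1-q)·5 ⇒ q(-4) = (1-q)(-3) ⇒ q = 3/7
P2 indiff ⇒ p·5+(1-p)·7 = p·7+(1-p)·1 ⇒ p(-2) = (1-p)(-6) ⇒ p = 3/4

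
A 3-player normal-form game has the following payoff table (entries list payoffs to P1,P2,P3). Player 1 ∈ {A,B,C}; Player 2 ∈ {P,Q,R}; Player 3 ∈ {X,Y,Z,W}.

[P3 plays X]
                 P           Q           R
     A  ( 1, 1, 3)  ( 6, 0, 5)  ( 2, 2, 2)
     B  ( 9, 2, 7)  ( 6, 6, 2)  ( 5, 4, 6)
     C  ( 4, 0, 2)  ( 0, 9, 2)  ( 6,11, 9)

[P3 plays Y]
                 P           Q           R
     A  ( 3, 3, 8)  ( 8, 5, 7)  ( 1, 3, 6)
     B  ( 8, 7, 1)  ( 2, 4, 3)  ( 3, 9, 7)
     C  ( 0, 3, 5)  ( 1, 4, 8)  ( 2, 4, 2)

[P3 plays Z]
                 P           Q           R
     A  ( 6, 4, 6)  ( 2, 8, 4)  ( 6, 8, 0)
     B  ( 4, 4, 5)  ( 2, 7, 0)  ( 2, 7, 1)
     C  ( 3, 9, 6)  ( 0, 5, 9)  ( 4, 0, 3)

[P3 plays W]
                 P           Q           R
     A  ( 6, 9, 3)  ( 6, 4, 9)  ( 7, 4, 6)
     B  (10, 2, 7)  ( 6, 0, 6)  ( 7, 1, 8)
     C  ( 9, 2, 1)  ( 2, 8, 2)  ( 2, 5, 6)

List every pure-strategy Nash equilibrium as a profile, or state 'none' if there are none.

Nash profiles: (B,P,W), (C,R,X)

(A,P,X): not NE [P1→B gives 9>1; P2→R gives 2>1; P3→Y gives 8>3]
(A,P,Y): not NE [P1→B gives 8>3; P2→Q gives 5>3]
(A,P,Z): not NE [P2→R gives 8>4; P3→Y gives 8>6]
(A,P,W): not NE [P1→B gives 10>6; P3→Y gives 8>3]
(A,Q,X): not NE [P2→R gives 2>0; P3→W gives 9>5]
(A,Q,Y): not NE [P3→W gives 9>7]
(A,Q,Z): not NE [P3→W gives 9>4]
(A,Q,W): not NE [P2→P gives 9>4]
(A,R,X): not NE [P1→C gives 6>2; P3→W gives 6>2]
(A,R,Y): not NE [P1→B gives 3>1; P2→Q gives 5>3]
(A,R,Z): not NE [P3→W gives 6>0]
(A,R,W): not NE [P2→P gives 9>4]
(B,P,X): not NE [P2→Q gives 6>2]
(B,P,Y): not NE [P2→R gives 9>7; P3→W gives 7>1]
(B,P,Z): not NE [P1→A gives 6>4; P2→R gives 7>4; P3→W gives 7>5]
(B,P,W): NE
(B,Q,X): not NE [P3→W gives 6>2]
(B,Q,Y): not NE [P1→A gives 8>2; P2→R gives 9>4; P3→W gives 6>3]
(B,Q,Z): not NE [P3→W gives 6>0]
(B,Q,W): not NE [P2→P gives 2>0]
(B,R,X): not NE [P1→C gives 6>5; P2→Q gives 6>4; P3→W gives 8>6]
(B,R,Y): not NE [P3→W gives 8>7]
(B,R,Z): not NE [P1→A gives 6>2; P3→W gives 8>1]
(B,R,W): not NE [P2→P gives 2>1]
(C,P,X): not NE [P1→B gives 9>4; P2→R gives 11>0; P3→Z gives 6>2]
(C,P,Y): not NE [P1→B gives 8>0; P2→R gives 4>3; P3→Z gives 6>5]
(C,P,Z): not NE [P1→A gives 6>3]
(C,P,W): not NE [P1→B gives 10>9; P2→Q gives 8>2; P3→Z gives 6>1]
(C,Q,X): not NE [P1→B gives 6>0; P2→R gives 11>9; P3→Z gives 9>2]
(C,Q,Y): not NE [P1→A gives 8>1; P3→Z gives 9>8]
(C,Q,Z): not NE [P1→B gives 2>0; P2→P gives 9>5]
(C,Q,W): not NE [P1→B gives 6>2; P3→Z gives 9>2]
(C,R,X): NE
(C,R,Y): not NE [P1→B gives 3>2; P3→X gives 9>2]
(C,R,Z): not NE [P1→A gives 6>4; P2→P gives 9>0; P3→X gives 9>3]
(C,R,W): not NE [P1→B gives 7>2; P2→Q gives 8>5; P3→X gives 9>6]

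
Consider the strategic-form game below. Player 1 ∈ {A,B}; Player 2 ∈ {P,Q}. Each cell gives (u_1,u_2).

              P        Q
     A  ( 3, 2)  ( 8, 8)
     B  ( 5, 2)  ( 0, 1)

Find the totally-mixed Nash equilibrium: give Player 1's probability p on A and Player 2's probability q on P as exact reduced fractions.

(p,q) = (1/7, 4/5)

P1 indiff ⇒ q·3+(1-q)·8 = q·5+(1-q)·0 ⇒ q(-2) = (1-q)(-8) ⇒ q = 4/5
P2 indiff ⇒ p·2+(1-p)·2 = p·8+(1-p)·1 ⇒ p(-6) = (1-p)(-1) ⇒ p = 1/7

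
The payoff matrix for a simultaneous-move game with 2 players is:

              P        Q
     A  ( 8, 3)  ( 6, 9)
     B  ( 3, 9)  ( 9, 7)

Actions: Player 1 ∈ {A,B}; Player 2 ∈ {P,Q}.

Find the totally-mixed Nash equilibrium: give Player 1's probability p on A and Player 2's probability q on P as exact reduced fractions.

P1 indiff ⇒ q·8+(1-q)·6 = q·3+(1-q)·9 ⇒ q(5) = (1-q)(3) ⇒ q = 3/8
P2 indiff ⇒ p·3+(1-p)·9 = p·9+(1-p)·7 ⇒ p(-6) = (1-p)(-2) ⇒ p = 1/4

p=1/4, q=3/8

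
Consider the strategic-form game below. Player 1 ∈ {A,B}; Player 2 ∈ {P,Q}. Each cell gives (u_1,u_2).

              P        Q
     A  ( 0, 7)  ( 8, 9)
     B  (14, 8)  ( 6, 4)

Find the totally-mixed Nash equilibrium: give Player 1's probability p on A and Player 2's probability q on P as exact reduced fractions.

p=2/3, q=1/8

P1 indiff ⇒ q·0+(1-q)·8 = q·14+(1-q)·6 ⇒ q(-14) = (1-q)(-2) ⇒ q = 1/8
P2 indiff ⇒ p·7+(1-p)·8 = p·9+(1-p)·4 ⇒ p(-2) = (1-p)(-4) ⇒ p = 2/3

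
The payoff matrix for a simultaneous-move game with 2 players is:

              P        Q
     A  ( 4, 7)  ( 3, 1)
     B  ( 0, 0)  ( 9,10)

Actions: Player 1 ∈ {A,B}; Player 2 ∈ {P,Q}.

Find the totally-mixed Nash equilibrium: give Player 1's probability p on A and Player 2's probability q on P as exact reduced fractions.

P1 indiff ⇒ q·4+(1-q)·3 = q·0+(1-q)·9 ⇒ q(4) = (1-q)(6) ⇒ q = 3/5
P2 indiff ⇒ p·7+(1-p)·0 = p·1+(1-p)·10 ⇒ p(6) = (1-p)(10) ⇒ p = 5/8

p=5/8, q=3/5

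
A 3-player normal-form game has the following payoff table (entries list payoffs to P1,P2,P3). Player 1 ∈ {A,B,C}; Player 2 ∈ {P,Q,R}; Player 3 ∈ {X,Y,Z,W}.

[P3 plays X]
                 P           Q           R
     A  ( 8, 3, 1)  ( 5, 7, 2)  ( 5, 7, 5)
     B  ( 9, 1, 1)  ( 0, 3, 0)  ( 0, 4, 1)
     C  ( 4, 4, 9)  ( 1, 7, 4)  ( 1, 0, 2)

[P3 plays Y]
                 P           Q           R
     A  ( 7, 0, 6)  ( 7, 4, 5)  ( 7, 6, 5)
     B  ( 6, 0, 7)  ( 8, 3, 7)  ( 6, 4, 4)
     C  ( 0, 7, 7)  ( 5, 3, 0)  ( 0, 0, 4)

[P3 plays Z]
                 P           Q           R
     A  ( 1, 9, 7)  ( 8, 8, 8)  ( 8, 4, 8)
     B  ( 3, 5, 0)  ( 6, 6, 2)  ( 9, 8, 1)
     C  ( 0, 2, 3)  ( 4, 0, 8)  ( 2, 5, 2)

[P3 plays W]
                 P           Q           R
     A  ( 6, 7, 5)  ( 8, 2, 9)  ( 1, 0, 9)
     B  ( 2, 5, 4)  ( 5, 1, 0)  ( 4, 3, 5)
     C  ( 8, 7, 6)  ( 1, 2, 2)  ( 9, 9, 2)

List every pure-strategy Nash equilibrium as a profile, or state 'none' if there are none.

No pure NE.

(A,P,X): not NE [P1→B gives 9>8; P2→R gives 7>3; P3→Z gives 7>1]
(A,P,Y): not NE [P2→R gives 6>0; P3→Z gives 7>6]
(A,P,Z): not NE [P1→B gives 3>1]
(A,P,W): not NE [P1→C gives 8>6; P3→Z gives 7>5]
(A,Q,X): not NE [P3→W gives 9>2]
(A,Q,Y): not NE [P1→B gives 8>7; P2→R gives 6>4; P3→W gives 9>5]
(A,Q,Z): not NE [P2→P gives 9>8; P3→W gives 9>8]
(A,Q,W): not NE [P2→P gives 7>2]
(A,R,X): not NE [P3→W gives 9>5]
(A,R,Y): not NE [P3→W gives 9>5]
(A,R,Z): not NE [P1→B gives 9>8; P2→P gives 9>4; P3→W gives 9>8]
(A,R,W): not NE [P1→C gives 9>1; P2→P gives 7>0]
(B,P,X): not NE [P2→R gives 4>1; P3→Y gives 7>1]
(B,P,Y): not NE [P1→A gives 7>6; P2→R gives 4>0]
(B,P,Z): not NE [P2→R gives 8>5; P3→Y gives 7>0]
(B,P,W): not NE [P1→C gives 8>2; P3→Y gives 7>4]
(B,Q,X): not NE [P1→A gives 5>0; P2→R gives 4>3; P3→Y gives 7>0]
(B,Q,Y): not NE [P2→R gives 4>3]
(B,Q,Z): not NE [P1→A gives 8>6; P2→R gives 8>6; P3→Y gives 7>2]
(B,Q,W): not NE [P1→A gives 8>5; P2→P gives 5>1; P3→Y gives 7>0]
(B,R,X): not NE [P1→A gives 5>0; P3→W gives 5>1]
(B,R,Y): not NE [P1→A gives 7>6; P3→W gives 5>4]
(B,R,Z): not NE [P3→W gives 5>1]
(B,R,W): not NE [P1→C gives 9>4; P2→P gives 5>3]
(C,P,X): not NE [P1→B gives 9>4; P2→Q gives 7>4]
(C,P,Y): not NE [P1→A gives 7>0; P3→X gives 9>7]
(C,P,Z): not NE [P1→B gives 3>0; P2→R gives 5>2; P3→X gives 9>3]
(C,P,W): not NE [P2→R gives 9>7; P3→X gives 9>6]
(C,Q,X): not NE [P1→A gives 5>1; P3→Z gives 8>4]
(C,Q,Y): not NE [P1→B gives 8>5; P2→P gives 7>3; P3→Z gives 8>0]
(C,Q,Z): not NE [P1→A gives 8>4; P2→R gives 5>0]
(C,Q,W): not NE [P1→A gives 8>1; P2→R gives 9>2; P3→Z gives 8>2]
(C,R,X): not NE [P1→A gives 5>1; P2→Q gives 7>0; P3→Y gives 4>2]
(C,R,Y): not NE [P1→A gives 7>0; P2→P gives 7>0]
(C,R,Z): not NE [P1→B gives 9>2; P3→Y gives 4>2]
(C,R,W): not NE [P3→Y gives 4>2]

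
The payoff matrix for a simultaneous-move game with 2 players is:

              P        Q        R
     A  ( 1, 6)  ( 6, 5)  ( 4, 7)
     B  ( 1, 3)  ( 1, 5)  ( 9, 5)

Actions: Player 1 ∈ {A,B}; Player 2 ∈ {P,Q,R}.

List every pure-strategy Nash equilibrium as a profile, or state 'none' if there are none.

Nash profiles: (B,R)

(A,P): not NE [P2→R gives 7>6]
(A,Q): not NE [P2→R gives 7>5]
(A,R): not NE [P1→B gives 9>4]
(B,P): not NE [P2→R gives 5>3]
(B,Q): not NE [P1→A gives 6>1]
(B,R): NE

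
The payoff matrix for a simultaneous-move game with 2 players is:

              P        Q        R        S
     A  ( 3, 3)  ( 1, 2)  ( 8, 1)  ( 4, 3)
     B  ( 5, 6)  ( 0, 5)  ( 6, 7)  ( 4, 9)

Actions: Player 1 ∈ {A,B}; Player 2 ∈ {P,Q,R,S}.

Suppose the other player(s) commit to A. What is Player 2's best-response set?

u_2(P vs A) = 3
u_2(Q vs A) = 2
u_2(R vs A) = 1
u_2(S vs A) = 3
max payoff 3 at {P,S}

BR_2 = {P,S}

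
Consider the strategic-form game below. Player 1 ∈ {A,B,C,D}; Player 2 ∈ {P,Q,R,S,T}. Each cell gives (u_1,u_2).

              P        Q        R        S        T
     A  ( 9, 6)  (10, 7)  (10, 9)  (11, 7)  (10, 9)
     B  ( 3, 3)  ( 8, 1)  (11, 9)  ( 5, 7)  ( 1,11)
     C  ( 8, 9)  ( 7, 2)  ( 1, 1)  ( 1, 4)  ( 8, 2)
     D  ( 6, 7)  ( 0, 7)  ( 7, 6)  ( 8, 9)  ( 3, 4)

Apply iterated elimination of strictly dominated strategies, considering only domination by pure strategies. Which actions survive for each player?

P1 drop C (A beats it: P:9>8 Q:10>7 R:10>1 S:11>1 T:10>8)
P1 drop D (A beats it: P:9>6 Q:10>0 R:10>7 S:11>8 T:10>3)
P2 drop P (R beats it: A:9>6 B:9>3)
P2 drop Q (R beats it: A:9>7 B:9>1)
P2 drop S (R beats it: A:9>7 B:9>7)
P1→{A,B} P2→{R,T}

Survivors P1:{A,B} P2:{R,T}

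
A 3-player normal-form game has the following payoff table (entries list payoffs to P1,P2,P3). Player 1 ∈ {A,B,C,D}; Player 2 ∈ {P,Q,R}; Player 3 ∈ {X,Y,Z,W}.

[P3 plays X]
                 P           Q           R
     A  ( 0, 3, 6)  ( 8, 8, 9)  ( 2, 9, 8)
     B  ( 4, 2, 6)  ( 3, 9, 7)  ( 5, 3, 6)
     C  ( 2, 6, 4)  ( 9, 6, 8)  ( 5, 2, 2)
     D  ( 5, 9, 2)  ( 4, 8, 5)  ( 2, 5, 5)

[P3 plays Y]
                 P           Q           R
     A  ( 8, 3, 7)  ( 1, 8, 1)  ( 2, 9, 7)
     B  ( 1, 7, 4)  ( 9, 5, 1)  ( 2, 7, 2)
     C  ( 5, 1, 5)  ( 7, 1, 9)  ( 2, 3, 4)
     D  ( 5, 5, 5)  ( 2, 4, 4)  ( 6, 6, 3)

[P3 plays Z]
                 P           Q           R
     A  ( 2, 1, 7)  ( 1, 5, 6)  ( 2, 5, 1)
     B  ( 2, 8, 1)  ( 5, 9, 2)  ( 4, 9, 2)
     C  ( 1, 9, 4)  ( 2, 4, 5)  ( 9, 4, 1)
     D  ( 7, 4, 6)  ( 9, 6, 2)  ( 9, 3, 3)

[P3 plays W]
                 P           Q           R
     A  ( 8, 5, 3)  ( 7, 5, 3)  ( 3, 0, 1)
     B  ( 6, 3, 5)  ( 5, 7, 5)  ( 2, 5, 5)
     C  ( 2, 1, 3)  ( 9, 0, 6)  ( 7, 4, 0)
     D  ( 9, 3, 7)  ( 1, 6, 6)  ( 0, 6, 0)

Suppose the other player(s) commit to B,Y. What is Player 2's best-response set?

u_2(P vs B,Y) = 7
u_2(Q vs B,Y) = 5
u_2(R vs B,Y) = 7
max payoff 7 at {P,R}

BR_2 = {P,R}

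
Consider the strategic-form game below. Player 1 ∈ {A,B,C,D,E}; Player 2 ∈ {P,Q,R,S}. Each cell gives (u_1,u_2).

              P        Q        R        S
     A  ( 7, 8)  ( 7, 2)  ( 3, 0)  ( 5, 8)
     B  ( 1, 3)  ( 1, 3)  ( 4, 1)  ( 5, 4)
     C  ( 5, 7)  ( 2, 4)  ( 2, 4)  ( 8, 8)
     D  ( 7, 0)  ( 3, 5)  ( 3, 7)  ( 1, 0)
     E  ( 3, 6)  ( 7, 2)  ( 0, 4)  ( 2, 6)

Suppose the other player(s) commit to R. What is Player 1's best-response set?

P1 best: {B}

u_1(A vs R) = 3
u_1(B vs R) = 4
u_1(C vs R) = 2
u_1(D vs R) = 3
u_1(E vs R) = 0
max payoff 4 at {B}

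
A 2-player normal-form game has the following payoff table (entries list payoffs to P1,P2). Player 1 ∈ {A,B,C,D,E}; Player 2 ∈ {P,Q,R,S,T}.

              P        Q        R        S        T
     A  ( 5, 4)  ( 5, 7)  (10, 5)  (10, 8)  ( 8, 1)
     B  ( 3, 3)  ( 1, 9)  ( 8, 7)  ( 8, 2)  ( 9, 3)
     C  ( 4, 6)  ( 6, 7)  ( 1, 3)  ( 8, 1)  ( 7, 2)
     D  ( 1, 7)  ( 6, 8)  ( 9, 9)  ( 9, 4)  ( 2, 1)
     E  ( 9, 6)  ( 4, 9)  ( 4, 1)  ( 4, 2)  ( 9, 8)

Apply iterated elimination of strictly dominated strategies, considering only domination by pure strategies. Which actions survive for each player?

P2 drop P (Q beats it: A:7>4 B:9>3 C:7>6 D:8>7 E:9>6)
P2 drop T (Q beats it: A:7>1 B:9>3 C:7>2 D:8>1 E:9>8)
P1 drop B (A beats it: Q:5>1 R:10>8 S:10>8)
P1 drop E (A beats it: Q:5>4 R:10>4 S:10>4)
P1→{A,C,D} P2→{Q,R,S}

Remaining: P1:{A,C,D} P2:{Q,R,S}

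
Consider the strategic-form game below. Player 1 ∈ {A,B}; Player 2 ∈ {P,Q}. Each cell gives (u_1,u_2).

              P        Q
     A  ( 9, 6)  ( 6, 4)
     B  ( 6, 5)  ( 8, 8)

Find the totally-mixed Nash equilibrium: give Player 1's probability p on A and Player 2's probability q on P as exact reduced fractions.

(p,q) = (3/5, 2/5)

P1 indiff ⇒ q·9+(1-q)·6 = q·6+(1-q)·8 ⇒ q(3) = (1-q)(2) ⇒ q = 2/5
P2 indiff ⇒ p·6+(1-p)·5 = p·4+(1-p)·8 ⇒ p(2) = (1-p)(3) ⇒ p = 3/5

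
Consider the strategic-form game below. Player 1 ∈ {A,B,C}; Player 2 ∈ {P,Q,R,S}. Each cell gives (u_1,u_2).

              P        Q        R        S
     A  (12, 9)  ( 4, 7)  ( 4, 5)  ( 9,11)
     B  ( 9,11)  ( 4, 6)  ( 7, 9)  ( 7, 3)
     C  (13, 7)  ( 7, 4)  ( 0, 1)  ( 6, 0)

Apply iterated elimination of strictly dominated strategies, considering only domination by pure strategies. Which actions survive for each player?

Survivors P1:{A,C} P2:{P,S}

P2 drop Q (P beats it: A:9>7 B:11>6 C:7>4)
P2 drop R (P beats it: A:9>5 B:11>9 C:7>1)
P1 drop B (A beats it: P:12>9 S:9>7)
P1→{A,C} P2→{P,S}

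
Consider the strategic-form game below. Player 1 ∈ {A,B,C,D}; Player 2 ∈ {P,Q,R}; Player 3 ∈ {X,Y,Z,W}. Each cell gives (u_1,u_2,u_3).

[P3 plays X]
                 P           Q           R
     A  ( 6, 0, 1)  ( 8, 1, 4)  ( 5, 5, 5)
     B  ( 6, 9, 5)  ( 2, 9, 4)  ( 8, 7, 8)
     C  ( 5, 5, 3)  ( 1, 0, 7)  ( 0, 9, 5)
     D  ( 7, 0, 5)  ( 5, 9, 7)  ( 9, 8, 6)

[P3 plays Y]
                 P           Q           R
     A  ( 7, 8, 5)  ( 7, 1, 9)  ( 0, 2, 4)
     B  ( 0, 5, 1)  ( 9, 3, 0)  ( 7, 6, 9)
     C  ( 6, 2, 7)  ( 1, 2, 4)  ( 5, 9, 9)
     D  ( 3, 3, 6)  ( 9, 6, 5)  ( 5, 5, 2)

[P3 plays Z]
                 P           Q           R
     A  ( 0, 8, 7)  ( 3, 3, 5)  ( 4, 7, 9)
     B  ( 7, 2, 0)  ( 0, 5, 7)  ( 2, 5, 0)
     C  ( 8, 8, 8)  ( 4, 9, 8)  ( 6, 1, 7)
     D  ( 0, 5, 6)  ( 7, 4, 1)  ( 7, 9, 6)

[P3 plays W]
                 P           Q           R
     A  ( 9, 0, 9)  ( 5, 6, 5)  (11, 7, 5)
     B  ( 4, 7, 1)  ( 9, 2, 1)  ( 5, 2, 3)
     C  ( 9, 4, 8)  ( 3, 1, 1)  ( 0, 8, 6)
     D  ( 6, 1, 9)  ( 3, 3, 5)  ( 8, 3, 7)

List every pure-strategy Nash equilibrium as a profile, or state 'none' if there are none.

Nash profiles: (B,R,Y)

(A,P,X): not NE [P1→D gives 7>6; P2→R gives 5>0; P3→W gives 9>1]
(A,P,Y): not NE [P3→W gives 9>5]
(A,P,Z): not NE [P1→C gives 8>0; P3→W gives 9>7]
(A,P,W): not NE [P2→R gives 7>0]
(A,Q,X): not NE [P2→R gives 5>1; P3→Y gives 9>4]
(A,Q,Y): not NE [P1→D gives 9>7; P2→P gives 8>1]
(A,Q,Z): not NE [P1→D gives 7>3; P2→P gives 8>3; P3→Y gives 9>5]
(A,Q,W): not NE [P1→B gives 9>5; P2→R gives 7>6; P3→Y gives 9>5]
(A,R,X): not NE [P1→D gives 9>5; P3→Z gives 9>5]
(A,R,Y): not NE [P1→B gives 7>0; P2→P gives 8>2; P3→Z gives 9>4]
(A,R,Z): not NE [P1→D gives 7>4; P2→P gives 8>7]
(A,R,W): not NE [P3→Z gives 9>5]
(B,P,X): not NE [P1→D gives 7>6]
(B,P,Y): not NE [P1→A gives 7>0; P2→R gives 6>5; P3→X gives 5>1]
(B,P,Z): not NE [P1→C gives 8>7; P2→R gives 5>2; P3→X gives 5>0]
(B,P,W): not NE [P1→C gives 9>4; P3→X gives 5>1]
(B,Q,X): not NE [P1→A gives 8>2; P3→Z gives 7>4]
(B,Q,Y): not NE [P2→R gives 6>3; P3→Z gives 7>0]
(B,Q,Z): not NE [P1→D gives 7>0]
(B,Q,W): not NE [P2→P gives 7>2; P3→Z gives 7>1]
(B,R,X): not NE [P1→D gives 9>8; P2→Q gives 9>7; P3→Y gives 9>8]
(B,R,Y): NE
(B,R,Z): not NE [P1→D gives 7>2; P3→Y gives 9>0]
(B,R,W): not NE [P1→A gives 11>5; P2→P gives 7>2; P3→Y gives 9>3]
(C,P,X): not NE [P1→D gives 7>5; P2→R gives 9>5; P3→W gives 8>3]
(C,P,Y): not NE [P1→A gives 7>6; P2→R gives 9>2; P3→W gives 8>7]
(C,P,Z): not NE [P2→Q gives 9>8]
(C,P,W): not NE [P2→R gives 8>4]
(C,Q,X): not NE [P1→A gives 8>1; P2→R gives 9>0; P3→Z gives 8>7]
(C,Q,Y): not NE [P1→D gives 9>1; P2→R gives 9>2; P3→Z gives 8>4]
(C,Q,Z): not NE [P1→D gives 7>4]
(C,Q,W): not NE [P1→B gives 9>3; P2→R gives 8>1; P3→Z gives 8>1]
(C,R,X): not NE [P1→D gives 9>0; P3→Y gives 9>5]
(C,R,Y): not NE [P1→B gives 7>5]
(C,R,Z): not NE [P1→D gives 7>6; P2→Q gives 9>1; P3→Y gives 9>7]
(C,R,W): not NE [P1→A gives 11>0; P3→Y gives 9>6]
(D,P,X): not NE [P2→Q gives 9>0; P3→W gives 9>5]
(D,P,Y): not NE [P1→A gives 7>3; P2→Q gives 6>3; P3→W gives 9>6]
(D,P,Z): not NE [P1→C gives 8>0; P2→R gives 9>5; P3→W gives 9>6]
(D,P,W): not NE [P1→C gives 9>6; P2→R gives 3>1]
(D,Q,X): not NE [P1→A gives 8>5]
(D,Q,Y): not NE [P3→X gives 7>5]
(D,Q,Z): not NE [P2→R gives 9>4; P3→X gives 7>1]
(D,Q,W): not NE [P1→B gives 9>3; P3→X gives 7>5]
(D,R,X): not NE [P2→Q gives 9>8; P3→W gives 7>6]
(D,R,Y): not NE [P1→B gives 7>5; P2→Q gives 6>5; P3→W gives 7>2]
(D,R,Z): not NE [P3→W gives 7>6]
(D,R,W): not NE [P1→A gives 11>8]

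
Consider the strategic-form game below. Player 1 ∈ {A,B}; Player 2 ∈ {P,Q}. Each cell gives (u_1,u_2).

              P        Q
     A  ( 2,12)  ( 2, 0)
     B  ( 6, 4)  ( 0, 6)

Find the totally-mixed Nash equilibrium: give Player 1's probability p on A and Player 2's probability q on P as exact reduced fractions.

P1 mixes 1/7 on A; P2 mixes 1/3 on P

P1 indiff ⇒ q·2+(1-q)·2 = q·6+(1-q)·0 ⇒ q(-4) = (1-q)(-2) ⇒ q = 1/3
P2 indiff ⇒ p·12+(1-p)·4 = p·0+(1-p)·6 ⇒ p(12) = (1-p)(2) ⇒ p = 1/7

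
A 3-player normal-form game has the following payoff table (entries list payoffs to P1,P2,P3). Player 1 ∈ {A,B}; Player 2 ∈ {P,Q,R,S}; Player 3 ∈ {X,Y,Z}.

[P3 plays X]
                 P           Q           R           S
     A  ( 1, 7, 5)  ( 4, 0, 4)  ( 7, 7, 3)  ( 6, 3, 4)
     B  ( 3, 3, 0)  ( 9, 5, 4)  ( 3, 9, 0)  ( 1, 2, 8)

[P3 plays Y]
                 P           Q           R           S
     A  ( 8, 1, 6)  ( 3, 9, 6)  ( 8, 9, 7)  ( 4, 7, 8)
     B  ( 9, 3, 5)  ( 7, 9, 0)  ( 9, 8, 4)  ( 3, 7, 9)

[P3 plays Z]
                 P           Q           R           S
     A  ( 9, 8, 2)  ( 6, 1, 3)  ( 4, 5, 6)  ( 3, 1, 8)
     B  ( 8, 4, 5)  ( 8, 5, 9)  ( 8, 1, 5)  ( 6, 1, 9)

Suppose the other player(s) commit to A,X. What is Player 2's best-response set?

BR_2 = {P,R}

u_2(P vs A,X) = 7
u_2(Q vs A,X) = 0
u_2(R vs A,X) = 7
u_2(S vs A,X) = 3
max payoff 7 at {P,R}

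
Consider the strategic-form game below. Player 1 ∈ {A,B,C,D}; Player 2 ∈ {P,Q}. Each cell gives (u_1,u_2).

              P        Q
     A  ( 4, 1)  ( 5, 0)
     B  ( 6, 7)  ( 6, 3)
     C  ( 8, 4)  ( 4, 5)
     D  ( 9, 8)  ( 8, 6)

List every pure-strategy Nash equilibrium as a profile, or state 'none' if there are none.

(A,P): not NE [P1→D gives 9>4]
(A,Q): not NE [P1→D gives 8>5; P2→P gives 1>0]
(B,P): not NE [P1→D gives 9>6]
(B,Q): not NE [P1→D gives 8>6; P2→P gives 7>3]
(C,P): not NE [P1→D gives 9>8; P2→Q gives 5>4]
(C,Q): not NE [P1→D gives 8>4]
(D,P): NE
(D,Q): not NE [P2→P gives 8>6]

PSNE = {(D,P)}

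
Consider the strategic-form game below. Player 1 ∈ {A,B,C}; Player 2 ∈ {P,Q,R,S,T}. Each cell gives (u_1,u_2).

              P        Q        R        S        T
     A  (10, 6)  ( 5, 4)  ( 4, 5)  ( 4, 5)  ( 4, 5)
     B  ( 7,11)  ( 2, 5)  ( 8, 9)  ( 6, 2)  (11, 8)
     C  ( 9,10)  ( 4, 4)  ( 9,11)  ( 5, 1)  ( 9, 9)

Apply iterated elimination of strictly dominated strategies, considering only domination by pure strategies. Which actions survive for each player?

Survivors P1:{A,C} P2:{P,R}

P2 drop Q (P beats it: A:6>4 B:11>5 C:10>4)
P2 drop S (P beats it: A:6>5 B:11>2 C:10>1)
P2 drop T (P beats it: A:6>5 B:11>8 C:10>9)
P1 drop B (C beats it: P:9>7 R:9>8)
P1→{A,C} P2→{P,R}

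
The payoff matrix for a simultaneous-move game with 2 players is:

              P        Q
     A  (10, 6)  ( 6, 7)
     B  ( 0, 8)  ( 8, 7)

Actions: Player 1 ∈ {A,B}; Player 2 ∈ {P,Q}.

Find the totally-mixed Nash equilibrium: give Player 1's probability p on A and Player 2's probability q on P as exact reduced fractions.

P1 indiff ⇒ q·10+(1-q)·6 = q·0+(1-q)·8 ⇒ q(10) = (1-q)(2) ⇒ q = 1/6
P2 indiff ⇒ p·6+(1-p)·8 = p·7+(1-p)·7 ⇒ p(-1) = (1-p)(-1) ⇒ p = 1/2

p=1/2, q=1/6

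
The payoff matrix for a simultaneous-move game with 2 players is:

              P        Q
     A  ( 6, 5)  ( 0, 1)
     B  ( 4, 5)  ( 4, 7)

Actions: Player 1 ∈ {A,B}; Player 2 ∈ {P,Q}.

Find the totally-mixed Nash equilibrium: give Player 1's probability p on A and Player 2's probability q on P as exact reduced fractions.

P1 indiff ⇒ q·6+(1-q)·0 = q·4+(1-q)·4 ⇒ q(2) = (1-q)(4) ⇒ q = 2/3
P2 indiff ⇒ p·5+(1-p)·5 = p·1+(1-p)·7 ⇒ p(4) = (1-p)(2) ⇒ p = 1/3

(p,q) = (1/3, 2/3)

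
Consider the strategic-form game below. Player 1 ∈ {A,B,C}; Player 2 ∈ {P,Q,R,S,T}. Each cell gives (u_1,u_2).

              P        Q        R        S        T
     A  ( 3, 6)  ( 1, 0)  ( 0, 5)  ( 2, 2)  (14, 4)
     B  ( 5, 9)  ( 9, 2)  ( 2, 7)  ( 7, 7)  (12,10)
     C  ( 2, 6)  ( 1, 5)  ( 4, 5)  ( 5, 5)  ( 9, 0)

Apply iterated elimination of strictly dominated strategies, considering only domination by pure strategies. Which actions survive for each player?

Survivors P1:{A,B} P2:{P,T}

P2 drop Q (P beats it: A:6>0 B:9>2 C:6>5)
P2 drop R (P beats it: A:6>5 B:9>7 C:6>5)
P1 drop C (B beats it: P:5>2 S:7>5 T:12>9)
P2 drop S (P beats it: A:6>2 B:9>7)
P1→{A,B} P2→{P,T}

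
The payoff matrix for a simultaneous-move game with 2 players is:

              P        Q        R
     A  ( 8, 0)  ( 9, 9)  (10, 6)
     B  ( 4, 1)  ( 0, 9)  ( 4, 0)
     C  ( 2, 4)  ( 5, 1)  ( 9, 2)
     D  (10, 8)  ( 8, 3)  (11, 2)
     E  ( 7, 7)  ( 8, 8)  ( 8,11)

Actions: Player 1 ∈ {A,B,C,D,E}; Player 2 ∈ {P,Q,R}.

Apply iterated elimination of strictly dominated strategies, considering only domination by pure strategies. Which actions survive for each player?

Remaining: P1:{A,D} P2:{P,Q}

P1 drop B (A beats it: P:8>4 Q:9>0 R:10>4)
P1 drop C (A beats it: P:8>2 Q:9>5 R:10>9)
P1 drop E (A beats it: P:8>7 Q:9>8 R:10>8)
P2 drop R (Q beats it: A:9>6 D:3>2)
P1→{A,D} P2→{P,Q}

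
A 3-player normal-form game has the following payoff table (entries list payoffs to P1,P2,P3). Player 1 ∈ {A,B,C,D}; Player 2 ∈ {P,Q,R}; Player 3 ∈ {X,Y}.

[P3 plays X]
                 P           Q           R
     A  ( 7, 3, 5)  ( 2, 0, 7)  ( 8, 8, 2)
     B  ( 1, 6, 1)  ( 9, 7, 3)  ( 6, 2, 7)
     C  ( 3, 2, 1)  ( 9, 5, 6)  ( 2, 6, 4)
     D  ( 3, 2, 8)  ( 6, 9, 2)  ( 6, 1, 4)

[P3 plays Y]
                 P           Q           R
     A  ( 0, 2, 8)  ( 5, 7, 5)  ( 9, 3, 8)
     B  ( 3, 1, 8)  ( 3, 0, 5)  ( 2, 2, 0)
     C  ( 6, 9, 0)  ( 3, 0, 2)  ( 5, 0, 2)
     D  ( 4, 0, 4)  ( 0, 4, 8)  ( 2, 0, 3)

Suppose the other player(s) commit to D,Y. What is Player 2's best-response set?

argmax u_2 = {Q}

u_2(P vs D,Y) = 0
u_2(Q vs D,Y) = 4
u_2(R vs D,Y) = 0
max payoff 4 at {Q}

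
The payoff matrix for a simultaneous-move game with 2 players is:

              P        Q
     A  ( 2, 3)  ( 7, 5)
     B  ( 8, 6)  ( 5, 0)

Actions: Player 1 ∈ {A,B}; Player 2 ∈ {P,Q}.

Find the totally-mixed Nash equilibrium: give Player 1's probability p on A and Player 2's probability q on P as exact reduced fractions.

P1 indiff ⇒ q·2+(1-q)·7 = q·8+(1-q)·5 ⇒ q(-6) = (1-q)(-2) ⇒ q = 1/4
P2 indiff ⇒ p·3+(1-p)·6 = p·5+(1-p)·0 ⇒ p(-2) = (1-p)(-6) ⇒ p = 3/4

P1 mixes 3/4 on A; P2 mixes 1/4 on P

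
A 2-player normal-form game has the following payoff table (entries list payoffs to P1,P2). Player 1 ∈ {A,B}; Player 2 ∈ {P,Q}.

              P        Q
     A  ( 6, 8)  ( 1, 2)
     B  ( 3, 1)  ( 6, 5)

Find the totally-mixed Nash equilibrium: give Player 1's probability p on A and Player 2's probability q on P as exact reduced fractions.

p=2/5, q=5/8

P1 indiff ⇒ q·6+(1-q)·1 = q·3+(1-q)·6 ⇒ q(3) = (1-q)(5) ⇒ q = 5/8
P2 indiff ⇒ p·8+(1-p)·1 = p·2+(1-p)·5 ⇒ p(6) = (1-p)(4) ⇒ p = 2/5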